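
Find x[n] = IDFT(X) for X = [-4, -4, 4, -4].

x[n] = (1/4) Σ(k=0 to 3) X[k] · e^(2πikn/4)

Computing each x[n]:
x[0] = -2
x[1] = -2
x[2] = 2
x[3] = -2

x = [-2, -2, 2, -2]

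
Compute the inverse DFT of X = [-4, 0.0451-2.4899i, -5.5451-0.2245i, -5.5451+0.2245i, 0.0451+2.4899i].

x[n] = (1/5) Σ(k=0 to 4) X[k] · e^(2πikn/5)

Computing each x[n]:
x[0] = -3
x[1] = 2
x[2] = -1
x[3] = -2
x[4] = 0

x = [-3, 2, -1, -2, 0]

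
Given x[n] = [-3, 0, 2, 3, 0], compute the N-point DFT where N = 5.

X[k] = Σ(n=0 to 4) x[n] · ω_5^(nk)
where ω_5 = e^(-2πi/5)

Computing each X[k]:
X[0] = 2
X[1] = -7.0451+0.5878i
X[2] = -1.4549-0.9511i
X[3] = -1.4549+0.9511i
X[4] = -7.0451-0.5878i

X = [2, -7.0451+0.5878i, -1.4549-0.9511i, -1.4549+0.9511i, -7.0451-0.5878i]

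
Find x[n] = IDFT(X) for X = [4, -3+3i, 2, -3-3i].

x[n] = (1/4) Σ(k=0 to 3) X[k] · e^(2πikn/4)

Computing each x[n]:
x[0] = 0
x[1] = -1
x[2] = 3
x[3] = 2

x = [0, -1, 3, 2]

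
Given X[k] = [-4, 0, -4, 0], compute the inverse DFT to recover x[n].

x[n] = (1/4) Σ(k=0 to 3) X[k] · e^(2πikn/4)

Computing each x[n]:
x[0] = -2
x[1] = 0
x[2] = -2
x[3] = 0

x = [-2, 0, -2, 0]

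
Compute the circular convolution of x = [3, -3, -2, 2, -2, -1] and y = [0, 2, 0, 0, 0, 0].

(x ⊛ y)[n] = Σ(m=0 to 5) x[m] · y[(n-m) mod 6]

Computing each output sample:
(x ⊛ y)[0] = -2
(x ⊛ y)[1] = 6
(x ⊛ y)[2] = -6
(x ⊛ y)[3] = -4
(x ⊛ y)[4] = 4
(x ⊛ y)[5] = -4

x ⊛ y = [-2, 6, -6, -4, 4, -4]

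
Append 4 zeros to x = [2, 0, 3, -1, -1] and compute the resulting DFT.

Original 5-point DFT: [3, 0.0729-3.3022i, 3.4271+3.2164i, 3.4271-3.2164i, 0.0729+3.3022i]
Zero-padded 9-point DFT provides frequency interpolation.

DFT_9([x, 0, ...]) = [3, 3.9606-1.7464i, -1.0851-2.5349i, 3.4641i, 4.6245+1.8096i, 4.6245-1.8096i, -3.4641i, -1.0851+2.5349i, 3.9606+1.7464i]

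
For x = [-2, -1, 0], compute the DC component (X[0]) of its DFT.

X[0] = Σ(n=0 to 2) x[n] · ω_3^0 = Σ x[n]
= (-2) + (-1) + (0)

X[0] = -3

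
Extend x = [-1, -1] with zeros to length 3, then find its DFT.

Original 2-point DFT: [-2, 0]
Zero-padded 3-point DFT provides frequency interpolation.

DFT_3([x, 0, ...]) = [-2, -0.5000+0.8660i, -0.5000-0.8660i]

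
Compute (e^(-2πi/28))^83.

Since ω_28^28 = 1, powers reduce modulo 28.
83 mod 28 = 27
So ω_28^83 = ω_28^27 = e^(-2πi·27/28)

ω_28^83 = ω_28^27 = 0.9749+0.2225i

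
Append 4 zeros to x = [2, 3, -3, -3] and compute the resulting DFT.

Original 4-point DFT: [-1, 5-6i, -1, 5+6i]
Zero-padded 8-point DFT provides frequency interpolation.

DFT_8([x, 0, ...]) = [-1, 6.2426+3.0000i, 5-6i, -2.2426-3.0000i, -1, -2.2426+3.0000i, 5+6i, 6.2426-3.0000i]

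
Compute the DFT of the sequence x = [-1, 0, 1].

X[k] = Σ(n=0 to 2) x[n] · ω_3^(nk)
where ω_3 = e^(-2πi/3)

Computing each X[k]:
X[0] = 0
X[1] = -1.5000+0.8660i
X[2] = -1.5000-0.8660i

X = [0, -1.5000+0.8660i, -1.5000-0.8660i]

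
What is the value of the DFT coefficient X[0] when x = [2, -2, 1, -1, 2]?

X[0] = Σ(n=0 to 4) x[n] · ω_5^0 = Σ x[n]
= (2) + (-2) + (1) + (-1) + (2)

X[0] = 2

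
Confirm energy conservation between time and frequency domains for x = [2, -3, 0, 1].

Time domain:
Σ|x[n]|² = |2|² + |-3|² + |0|² + |1|² = 14.0000

Frequency domain:
(1/4)Σ|X[k]|² = (1/4)(|0|² + |2+4i|² + |4|² + |2-4i|²) = (1/4)·56.0000 = 14.0000

Both sides agree, confirming Parseval's theorem.

Σ|x[n]|² = (1/N)Σ|X[k]|² = 14.0000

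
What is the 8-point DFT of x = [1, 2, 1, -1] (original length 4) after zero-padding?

Original 4-point DFT: [3, -3i, 1, 3i]
Zero-padded 8-point DFT provides frequency interpolation.

DFT_8([x, 0, ...]) = [3, 3.1213-1.7071i, -3i, -1.1213+0.2929i, 1, -1.1213-0.2929i, 3i, 3.1213+1.7071i]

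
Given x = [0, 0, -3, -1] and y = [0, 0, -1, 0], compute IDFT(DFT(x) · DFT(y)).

(x ⊛ y)[n] = Σ(m=0 to 3) x[m] · y[(n-m) mod 4]

Computing each output sample:
(x ⊛ y)[0] = 3
(x ⊛ y)[1] = 1
(x ⊛ y)[2] = 0
(x ⊛ y)[3] = 0

x ⊛ y = [3, 1, 0, 0]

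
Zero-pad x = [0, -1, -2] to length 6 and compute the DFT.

Original 3-point DFT: [-3, 1.5000-0.8660i, 1.5000+0.8660i]
Zero-padded 6-point DFT provides frequency interpolation.

DFT_6([x, 0, ...]) = [-3, 0.5000+2.5981i, 1.5000-0.8660i, -1, 1.5000+0.8660i, 0.5000-2.5981i]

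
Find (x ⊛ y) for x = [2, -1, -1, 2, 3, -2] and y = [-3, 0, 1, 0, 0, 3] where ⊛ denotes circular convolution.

(x ⊛ y)[n] = Σ(m=0 to 5) x[m] · y[(n-m) mod 6]

Computing each output sample:
(x ⊛ y)[0] = -6
(x ⊛ y)[1] = -2
(x ⊛ y)[2] = 11
(x ⊛ y)[3] = 2
(x ⊛ y)[4] = -16
(x ⊛ y)[5] = 14

x ⊛ y = [-6, -2, 11, 2, -16, 14]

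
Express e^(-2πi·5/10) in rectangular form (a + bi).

ω_10^5 = e^(-2πi·5/10)
= cos(-2π·5/10) + i·sin(-2π·5/10)
= cos(-10π/10) + i·sin(-10π/10)

ω_10^5 = cos(-10π/10) + i·sin(-10π/10) = -1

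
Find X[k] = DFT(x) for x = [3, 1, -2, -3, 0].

X[k] = Σ(n=0 to 4) x[n] · ω_5^(nk)
where ω_5 = e^(-2πi/5)

Computing each X[k]:
X[0] = -1
X[1] = 7.3541-1.5388i
X[2] = 0.6459+0.3633i
X[3] = 0.6459-0.3633i
X[4] = 7.3541+1.5388i

X = [-1, 7.3541-1.5388i, 0.6459+0.3633i, 0.6459-0.3633i, 7.3541+1.5388i]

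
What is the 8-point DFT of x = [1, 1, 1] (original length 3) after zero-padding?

Original 3-point DFT: [3, 0, 0]
Zero-padded 8-point DFT provides frequency interpolation.

DFT_8([x, 0, ...]) = [3, 1.7071-1.7071i, -1i, 0.2929+0.2929i, 1, 0.2929-0.2929i, 1i, 1.7071+1.7071i]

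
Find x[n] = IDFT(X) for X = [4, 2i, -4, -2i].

x[n] = (1/4) Σ(k=0 to 3) X[k] · e^(2πikn/4)

Computing each x[n]:
x[0] = 0
x[1] = 1
x[2] = 0
x[3] = 3

x = [0, 1, 0, 3]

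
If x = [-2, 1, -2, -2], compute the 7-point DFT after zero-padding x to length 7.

Original 4-point DFT: [-5, -3i, -3, 3i]
Zero-padded 7-point DFT provides frequency interpolation.

DFT_7([x, 0, ...]) = [-5, 0.8705+2.0358i, -1.6676-3.4064i, -3.7029-0.0477i, -3.7029+0.0477i, -1.6676+3.4064i, 0.8705-2.0358i]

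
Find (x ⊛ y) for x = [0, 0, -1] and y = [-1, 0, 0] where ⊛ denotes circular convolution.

(x ⊛ y)[n] = Σ(m=0 to 2) x[m] · y[(n-m) mod 3]

Computing each output sample:
(x ⊛ y)[0] = 0
(x ⊛ y)[1] = 0
(x ⊛ y)[2] = 1

x ⊛ y = [0, 0, 1]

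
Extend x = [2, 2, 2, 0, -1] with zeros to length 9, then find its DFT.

Original 5-point DFT: [5, 0.6910-4.0287i, 1.8090+0.1388i, 1.8090-0.1388i, 0.6910+4.0287i]
Zero-padded 9-point DFT provides frequency interpolation.

DFT_9([x, 0, ...]) = [5, 4.8191-2.9132i, -0.2981-3.2964i, 0.5000+0.8660i, 1.4791-0.3833i, 1.4791+0.3833i, 0.5000-0.8660i, -0.2981+3.2964i, 4.8191+2.9132i]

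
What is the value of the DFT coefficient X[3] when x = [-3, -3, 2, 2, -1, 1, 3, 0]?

X[3] = Σ(n=0 to 7) x[n] · ω_8^(3n) where ω_8 = e^(-2πi/8)
= (-3)·ω_8^0 + (-3)·ω_8^3 + (2)·ω_8^6 + (2)·ω_8^9 + (-1)·ω_8^12 + (1)·ω_8^15 + (3)·ω_8^18 + (0)·ω_8^21

X[3] = 2.2426+0.4142i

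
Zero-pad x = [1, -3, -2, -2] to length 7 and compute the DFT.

Original 4-point DFT: [-6, 3+1i, 4, 3-1i]
Zero-padded 7-point DFT provides frequency interpolation.

DFT_7([x, 0, ...]) = [-6, 1.3765+5.1631i, 2.2225+0.4934i, 2.9010+1.6878i, 2.9010-1.6878i, 2.2225-0.4934i, 1.3765-5.1631i]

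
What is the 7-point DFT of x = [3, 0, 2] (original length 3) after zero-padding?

Original 3-point DFT: [5, 2.0000+1.7321i, 2.0000-1.7321i]
Zero-padded 7-point DFT provides frequency interpolation.

DFT_7([x, 0, ...]) = [5, 2.5550-1.9499i, 1.1981+0.8678i, 4.2470+1.5637i, 4.2470-1.5637i, 1.1981-0.8678i, 2.5550+1.9499i]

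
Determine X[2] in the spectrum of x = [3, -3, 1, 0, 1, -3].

X[2] = Σ(n=0 to 5) x[n] · ω_6^(2n) where ω_6 = e^(-2πi/6)
= (3)·ω_6^0 + (-3)·ω_6^2 + (1)·ω_6^4 + (0)·ω_6^6 + (1)·ω_6^8 + (-3)·ω_6^10

X[2] = 5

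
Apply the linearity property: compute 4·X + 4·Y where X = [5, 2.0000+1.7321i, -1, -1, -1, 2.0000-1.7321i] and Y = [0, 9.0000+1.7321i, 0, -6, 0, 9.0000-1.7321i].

By linearity: DFT(4x + 4y) = 4·DFT(x) + 4·DFT(y)
= 4·[5, 2.0000+1.7321i, -1, -1, -1, 2.0000-1.7321i] + 4·[0, 9.0000+1.7321i, 0, -6, 0, 9.0000-1.7321i]

Computing element-wise:
Z[0] = 4·(5) + 4·(0) = 20
Z[1] = 4·(2.0000+1.7321i) + 4·(9.0000+1.7321i) = 44.0000+13.8568i
Z[2] = 4·(-1) + 4·(0) = -4
Z[3] = 4·(-1) + 4·(-6) = -28
Z[4] = 4·(-1) + 4·(0) = -4
Z[5] = 4·(2.0000-1.7321i) + 4·(9.0000-1.7321i) = 44.0000-13.8568i

DFT(4x + 4y) = 4·X + 4·Y = [20, 44.0000+13.8568i, -4, -28, -4, 44.0000-13.8568i]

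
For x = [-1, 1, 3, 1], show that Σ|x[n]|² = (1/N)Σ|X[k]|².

Time domain:
Σ|x[n]|² = |-1|² + |1|² + |3|² + |1|² = 12.0000

Frequency domain:
(1/4)Σ|X[k]|² = (1/4)(|4|² + |-4|² + |0|² + |-4|²) = (1/4)·48.0000 = 12.0000

Both sides agree, confirming Parseval's theorem.

Σ|x[n]|² = (1/N)Σ|X[k]|² = 12.0000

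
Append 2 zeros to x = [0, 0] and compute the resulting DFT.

Original 2-point DFT: [0, 0]
Zero-padded 4-point DFT provides frequency interpolation.

DFT_4([x, 0, ...]) = [0, 0, 0, 0]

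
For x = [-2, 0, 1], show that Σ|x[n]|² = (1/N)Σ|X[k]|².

Time domain:
Σ|x[n]|² = |-2|² + |0|² + |1|² = 5.0000

Frequency domain:
(1/3)Σ|X[k]|² = (1/3)(|-1|² + |-2.5000+0.8660i|² + |-2.5000-0.8660i|²) = (1/3)·15.0000 = 5.0000

Both sides agree, confirming Parseval's theorem.

Σ|x[n]|² = (1/N)Σ|X[k]|² = 5.0000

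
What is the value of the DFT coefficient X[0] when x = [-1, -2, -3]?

X[0] = Σ(n=0 to 2) x[n] · ω_3^0 = Σ x[n]
= (-1) + (-2) + (-3)

X[0] = -6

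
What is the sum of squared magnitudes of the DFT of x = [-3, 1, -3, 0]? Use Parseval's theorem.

Parseval: Σ|x[n]|² = (1/N)Σ|X[k]|², so Σ|X[k]|² = N·Σ|x[n]|² = 4·19.0000

Σ|X[k]|² = N·Σ|x[n]|² = 4·19.0000 = 76.0000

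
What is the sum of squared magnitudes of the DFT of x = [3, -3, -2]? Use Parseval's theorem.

Parseval: Σ|x[n]|² = (1/N)Σ|X[k]|², so Σ|X[k]|² = N·Σ|x[n]|² = 3·22.0000

Σ|X[k]|² = N·Σ|x[n]|² = 3·22.0000 = 66.0000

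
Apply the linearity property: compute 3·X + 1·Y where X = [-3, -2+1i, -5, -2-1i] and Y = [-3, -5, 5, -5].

By linearity: DFT(3x + 1y) = 3·DFT(x) + 1·DFT(y)
= 3·[-3, -2+1i, -5, -2-1i] + 1·[-3, -5, 5, -5]

Computing element-wise:
Z[0] = 3·(-3) + 1·(-3) = -12
Z[1] = 3·(-2+1i) + 1·(-5) = -11+3i
Z[2] = 3·(-5) + 1·(5) = -10
Z[3] = 3·(-2-1i) + 1·(-5) = -11-3i

DFT(3x + 1y) = 3·X + 1·Y = [-12, -11+3i, -10, -11-3i]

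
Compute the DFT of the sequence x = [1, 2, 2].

X[k] = Σ(n=0 to 2) x[n] · ω_3^(nk)
where ω_3 = e^(-2πi/3)

Computing each X[k]:
X[0] = 5
X[1] = -1
X[2] = -1

X = [5, -1, -1]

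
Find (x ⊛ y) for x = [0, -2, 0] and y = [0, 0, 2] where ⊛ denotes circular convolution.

(x ⊛ y)[n] = Σ(m=0 to 2) x[m] · y[(n-m) mod 3]

Computing each output sample:
(x ⊛ y)[0] = -4
(x ⊛ y)[1] = 0
(x ⊛ y)[2] = 0

x ⊛ y = [-4, 0, 0]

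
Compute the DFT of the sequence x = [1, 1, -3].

X[k] = Σ(n=0 to 2) x[n] · ω_3^(nk)
where ω_3 = e^(-2πi/3)

Computing each X[k]:
X[0] = -1
X[1] = 2.0000-3.4641i
X[2] = 2.0000+3.4641i

X = [-1, 2.0000-3.4641i, 2.0000+3.4641i]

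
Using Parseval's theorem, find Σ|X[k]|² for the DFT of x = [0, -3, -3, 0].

Parseval: Σ|x[n]|² = (1/N)Σ|X[k]|², so Σ|X[k]|² = N·Σ|x[n]|² = 4·18.0000

Σ|X[k]|² = N·Σ|x[n]|² = 4·18.0000 = 72.0000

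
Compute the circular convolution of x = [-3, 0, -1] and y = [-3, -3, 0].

(x ⊛ y)[n] = Σ(m=0 to 2) x[m] · y[(n-m) mod 3]

Computing each output sample:
(x ⊛ y)[0] = 12
(x ⊛ y)[1] = 9
(x ⊛ y)[2] = 3

x ⊛ y = [12, 9, 3]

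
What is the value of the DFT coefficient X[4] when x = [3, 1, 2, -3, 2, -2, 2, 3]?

X[4] = Σ(n=0 to 7) x[n] · ω_8^(4n) where ω_8 = e^(-2πi/8)
= (3)·ω_8^0 + (1)·ω_8^4 + (2)·ω_8^8 + (-3)·ω_8^12 + (2)·ω_8^16 + (-2)·ω_8^20 + (2)·ω_8^24 + (3)·ω_8^28

X[4] = 10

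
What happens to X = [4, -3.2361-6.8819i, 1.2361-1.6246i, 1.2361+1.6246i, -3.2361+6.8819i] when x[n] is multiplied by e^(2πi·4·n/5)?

Modulation property: DFT(ω_5^(-4n)·x[n]) = X[(k-4) mod 5], so circularly shift X by 4 positions.

X[k-4] = [-3.2361-6.8819i, 1.2361-1.6246i, 1.2361+1.6246i, -3.2361+6.8819i, 4]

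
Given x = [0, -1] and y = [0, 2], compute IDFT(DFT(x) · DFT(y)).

(x ⊛ y)[n] = Σ(m=0 to 1) x[m] · y[(n-m) mod 2]

Computing each output sample:
(x ⊛ y)[0] = -2
(x ⊛ y)[1] = 0

x ⊛ y = [-2, 0]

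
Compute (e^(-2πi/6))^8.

Since ω_6^6 = 1, powers reduce modulo 6.
8 mod 6 = 2
So ω_6^8 = ω_6^2 = e^(-2πi·2/6)

ω_6^8 = ω_6^2 = -0.5000-0.8660i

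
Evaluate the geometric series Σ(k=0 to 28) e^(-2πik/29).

Sum of all nth roots of unity equals 0 for n > 1 (geometric series with r ≠ 1).

0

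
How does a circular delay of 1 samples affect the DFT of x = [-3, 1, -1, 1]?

Time shift by 1: X_shifted[k] = ω_4^(1k) · X[k]
Shifted x = [1, -3, 1, -1]

DFT(x[n-1]) = [-2, 2i, 6, -2i]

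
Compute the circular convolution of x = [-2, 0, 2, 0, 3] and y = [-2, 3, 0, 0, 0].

(x ⊛ y)[n] = Σ(m=0 to 4) x[m] · y[(n-m) mod 5]

Computing each output sample:
(x ⊛ y)[0] = 13
(x ⊛ y)[1] = -6
(x ⊛ y)[2] = -4
(x ⊛ y)[3] = 6
(x ⊛ y)[4] = -6

x ⊛ y = [13, -6, -4, 6, -6]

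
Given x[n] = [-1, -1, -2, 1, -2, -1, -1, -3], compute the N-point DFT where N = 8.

X[k] = Σ(n=0 to 7) x[n] · ω_8^(nk)
where ω_8 = e^(-2πi/8)

Computing each X[k]:
X[0] = -10
X[1] = -1.8284-1.8284i
X[2] = 0
X[3] = 3.8284-3.8284i
X[4] = -2
X[5] = 3.8284+3.8284i
X[6] = 0
X[7] = -1.8284+1.8284i

X = [-10, -1.8284-1.8284i, 0, 3.8284-3.8284i, -2, 3.8284+3.8284i, 0, -1.8284+1.8284i]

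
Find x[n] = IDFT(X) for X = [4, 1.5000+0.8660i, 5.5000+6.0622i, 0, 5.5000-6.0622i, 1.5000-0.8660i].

x[n] = (1/6) Σ(k=0 to 5) X[k] · e^(2πikn/6)

Computing each x[n]:
x[0] = 3
x[1] = -2
x[2] = 1
x[3] = 2
x[4] = -2
x[5] = 2

x = [3, -2, 1, 2, -2, 2]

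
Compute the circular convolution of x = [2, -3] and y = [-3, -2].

(x ⊛ y)[n] = Σ(m=0 to 1) x[m] · y[(n-m) mod 2]

Computing each output sample:
(x ⊛ y)[0] = 0
(x ⊛ y)[1] = 5

x ⊛ y = [0, 5]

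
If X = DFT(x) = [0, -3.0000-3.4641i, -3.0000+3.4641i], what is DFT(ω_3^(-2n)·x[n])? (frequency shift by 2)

Modulation property: DFT(ω_3^(-2n)·x[n]) = X[(k-2) mod 3], so circularly shift X by 2 positions.

X[k-2] = [-3.0000-3.4641i, -3.0000+3.4641i, 0]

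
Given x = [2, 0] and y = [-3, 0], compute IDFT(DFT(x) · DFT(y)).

(x ⊛ y)[n] = Σ(m=0 to 1) x[m] · y[(n-m) mod 2]

Computing each output sample:
(x ⊛ y)[0] = -6
(x ⊛ y)[1] = 0

x ⊛ y = [-6, 0]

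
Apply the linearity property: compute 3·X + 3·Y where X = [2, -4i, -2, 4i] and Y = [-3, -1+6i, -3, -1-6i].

By linearity: DFT(3x + 3y) = 3·DFT(x) + 3·DFT(y)
= 3·[2, -4i, -2, 4i] + 3·[-3, -1+6i, -3, -1-6i]

Computing element-wise:
Z[0] = 3·(2) + 3·(-3) = -3
Z[1] = 3·(-4i) + 3·(-1+6i) = -3+6i
Z[2] = 3·(-2) + 3·(-3) = -15
Z[3] = 3·(4i) + 3·(-1-6i) = -3-6i

DFT(3x + 3y) = 3·X + 3·Y = [-3, -3+6i, -15, -3-6i]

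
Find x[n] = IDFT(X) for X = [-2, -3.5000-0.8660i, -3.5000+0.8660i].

x[n] = (1/3) Σ(k=0 to 2) X[k] · e^(2πikn/3)

Computing each x[n]:
x[0] = -3
x[1] = 1
x[2] = 0

x = [-3, 1, 0]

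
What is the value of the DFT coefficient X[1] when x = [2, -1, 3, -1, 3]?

X[1] = Σ(n=0 to 4) x[n] · ω_5^(1n) where ω_5 = e^(-2πi/5)
= (2)·ω_5^0 + (-1)·ω_5^1 + (3)·ω_5^2 + (-1)·ω_5^3 + (3)·ω_5^4

X[1] = 1.0000+1.4531i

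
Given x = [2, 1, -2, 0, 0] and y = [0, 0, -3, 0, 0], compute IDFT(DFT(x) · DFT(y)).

(x ⊛ y)[n] = Σ(m=0 to 4) x[m] · y[(n-m) mod 5]

Computing each output sample:
(x ⊛ y)[0] = 0
(x ⊛ y)[1] = 0
(x ⊛ y)[2] = -6
(x ⊛ y)[3] = -3
(x ⊛ y)[4] = 6

x ⊛ y = [0, 0, -6, -3, 6]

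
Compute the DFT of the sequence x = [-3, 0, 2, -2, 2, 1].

X[k] = Σ(n=0 to 5) x[n] · ω_6^(nk)
where ω_6 = e^(-2πi/6)

Computing each X[k]:
X[0] = 0
X[1] = -2.5000+0.8660i
X[2] = -7.5000+0.8660i
X[3] = 2
X[4] = -7.5000-0.8660i
X[5] = -2.5000-0.8660i

X = [0, -2.5000+0.8660i, -7.5000+0.8660i, 2, -7.5000-0.8660i, -2.5000-0.8660i]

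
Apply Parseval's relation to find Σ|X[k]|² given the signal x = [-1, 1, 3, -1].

Parseval: Σ|x[n]|² = (1/N)Σ|X[k]|², so Σ|X[k]|² = N·Σ|x[n]|² = 4·12.0000

Σ|X[k]|² = N·Σ|x[n]|² = 4·12.0000 = 48.0000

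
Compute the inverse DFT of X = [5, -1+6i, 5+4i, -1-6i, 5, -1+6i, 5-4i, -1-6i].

x[n] = (1/8) Σ(k=0 to 7) X[k] · e^(2πikn/8)

Computing each x[n]:
x[0] = 2
x[1] = -1
x[2] = -3
x[3] = 1
x[4] = 3
x[5] = -1
x[6] = 3
x[7] = 1

x = [2, -1, -3, 1, 3, -1, 3, 1]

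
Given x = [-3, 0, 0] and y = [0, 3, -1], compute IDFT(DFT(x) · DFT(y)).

(x ⊛ y)[n] = Σ(m=0 to 2) x[m] · y[(n-m) mod 3]

Computing each output sample:
(x ⊛ y)[0] = 0
(x ⊛ y)[1] = -9
(x ⊛ y)[2] = 3

x ⊛ y = [0, -9, 3]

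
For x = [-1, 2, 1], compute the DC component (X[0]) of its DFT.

X[0] = Σ(n=0 to 2) x[n] · ω_3^0 = Σ x[n]
= (-1) + (2) + (1)

X[0] = 2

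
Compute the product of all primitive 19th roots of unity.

The primitive 19th roots of unity are ω_19^k for k coprime to 19: k ∈ {1, 2, 3, 4, 5, 6, 7, 8, 9, 10, 11, 12, 13, 14, 15, 16, 17, 18}
Their product equals the constant term of the cyclotomic polynomial Φ_19(x) up to sign.
For n ≥ 3, the product of all primitive nth roots of unity is 1. (For n=1 it is 1; for n=2 it is -1.)

1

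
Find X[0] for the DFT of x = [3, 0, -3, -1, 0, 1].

X[0] = Σ(n=0 to 5) x[n] · ω_6^0 = Σ x[n]
= (3) + (0) + (-3) + (-1) + (0) + (1)

X[0] = 0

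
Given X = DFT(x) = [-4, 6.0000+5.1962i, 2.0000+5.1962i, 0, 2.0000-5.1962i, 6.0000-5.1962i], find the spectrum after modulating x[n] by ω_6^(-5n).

Modulation property: DFT(ω_6^(-5n)·x[n]) = X[(k-5) mod 6], so circularly shift X by 5 positions.

X[k-5] = [6.0000+5.1962i, 2.0000+5.1962i, 0, 2.0000-5.1962i, 6.0000-5.1962i, -4]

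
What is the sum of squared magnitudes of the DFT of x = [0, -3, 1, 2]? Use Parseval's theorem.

Parseval: Σ|x[n]|² = (1/N)Σ|X[k]|², so Σ|X[k]|² = N·Σ|x[n]|² = 4·14.0000

Σ|X[k]|² = N·Σ|x[n]|² = 4·14.0000 = 56.0000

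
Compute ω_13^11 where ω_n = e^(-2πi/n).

ω_13^11 = e^(-2πi·11/13)
= cos(-2π·11/13) + i·sin(-2π·11/13)
= cos(-22π/13) + i·sin(-22π/13)

ω_13^11 = cos(-22π/13) + i·sin(-22π/13) = 0.5681+0.8230i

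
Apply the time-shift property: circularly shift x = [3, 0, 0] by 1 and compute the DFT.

Time shift by 1: X_shifted[k] = ω_3^(1k) · X[k]
Shifted x = [0, 3, 0]

DFT(x[n-1]) = [3, -1.5000-2.5981i, -1.5000+2.5981i]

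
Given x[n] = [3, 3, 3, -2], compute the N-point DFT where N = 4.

X[k] = Σ(n=0 to 3) x[n] · ω_4^(nk)
where ω_4 = e^(-2πi/4)

Computing each X[k]:
X[0] = 7
X[1] = -5i
X[2] = 5
X[3] = 5i

X = [7, -5i, 5, 5i]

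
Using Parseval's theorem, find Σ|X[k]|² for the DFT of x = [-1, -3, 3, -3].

Parseval: Σ|x[n]|² = (1/N)Σ|X[k]|², so Σ|X[k]|² = N·Σ|x[n]|² = 4·28.0000

Σ|X[k]|² = N·Σ|x[n]|² = 4·28.0000 = 112.0000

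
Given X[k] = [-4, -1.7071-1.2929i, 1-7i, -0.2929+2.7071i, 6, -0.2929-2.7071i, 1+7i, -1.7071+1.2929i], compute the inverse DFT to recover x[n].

x[n] = (1/8) Σ(k=0 to 7) X[k] · e^(2πikn/8)

Computing each x[n]:
x[0] = 0
x[1] = 0
x[2] = 1
x[3] = -3
x[4] = 1
x[5] = 1
x[6] = -1
x[7] = -3

x = [0, 0, 1, -3, 1, 1, -1, -3]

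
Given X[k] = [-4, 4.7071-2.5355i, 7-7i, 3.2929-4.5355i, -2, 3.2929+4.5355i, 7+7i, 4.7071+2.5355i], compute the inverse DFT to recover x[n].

x[n] = (1/8) Σ(k=0 to 7) X[k] · e^(2πikn/8)

Computing each x[n]:
x[0] = 3
x[1] = 3
x[2] = -3
x[3] = -1
x[4] = -1
x[5] = 0
x[6] = -2
x[7] = -3

x = [3, 3, -3, -1, -1, 0, -2, -3]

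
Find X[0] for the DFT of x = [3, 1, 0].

X[0] = Σ(n=0 to 2) x[n] · ω_3^0 = Σ x[n]
= (3) + (1) + (0)

X[0] = 4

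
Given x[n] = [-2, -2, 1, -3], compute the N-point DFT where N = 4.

X[k] = Σ(n=0 to 3) x[n] · ω_4^(nk)
where ω_4 = e^(-2πi/4)

Computing each X[k]:
X[0] = -6
X[1] = -3-1i
X[2] = 4
X[3] = -3+1i

X = [-6, -3-1i, 4, -3+1i]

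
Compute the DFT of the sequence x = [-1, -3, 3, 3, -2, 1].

X[k] = Σ(n=0 to 5) x[n] · ω_6^(nk)
where ω_6 = e^(-2πi/6)

Computing each X[k]:
X[0] = 1
X[1] = -5.5000-0.8660i
X[2] = 2.5000+7.7942i
X[3] = -1
X[4] = 2.5000-7.7942i
X[5] = -5.5000+0.8660i

X = [1, -5.5000-0.8660i, 2.5000+7.7942i, -1, 2.5000-7.7942i, -5.5000+0.8660i]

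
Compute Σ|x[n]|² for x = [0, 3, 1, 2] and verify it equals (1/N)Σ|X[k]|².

Time domain:
Σ|x[n]|² = |0|² + |3|² + |1|² + |2|² = 14.0000

Frequency domain:
(1/4)Σ|X[k]|² = (1/4)(|6|² + |-1-1i|² + |-4|² + |-1+1i|²) = (1/4)·56.0000 = 14.0000

Both sides agree, confirming Parseval's theorem.

Σ|x[n]|² = (1/N)Σ|X[k]|² = 14.0000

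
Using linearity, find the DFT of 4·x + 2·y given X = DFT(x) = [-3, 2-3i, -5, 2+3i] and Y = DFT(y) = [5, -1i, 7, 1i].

By linearity: DFT(4x + 2y) = 4·DFT(x) + 2·DFT(y)
= 4·[-3, 2-3i, -5, 2+3i] + 2·[5, -1i, 7, 1i]

Computing element-wise:
Z[0] = 4·(-3) + 2·(5) = -2
Z[1] = 4·(2-3i) + 2·(-1i) = 8-14i
Z[2] = 4·(-5) + 2·(7) = -6
Z[3] = 4·(2+3i) + 2·(1i) = 8+14i

DFT(4x + 2y) = 4·X + 2·Y = [-2, 8-14i, -6, 8+14i]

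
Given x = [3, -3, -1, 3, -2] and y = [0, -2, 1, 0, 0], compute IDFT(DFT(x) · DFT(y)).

(x ⊛ y)[n] = Σ(m=0 to 4) x[m] · y[(n-m) mod 5]

Computing each output sample:
(x ⊛ y)[0] = 7
(x ⊛ y)[1] = -8
(x ⊛ y)[2] = 9
(x ⊛ y)[3] = -1
(x ⊛ y)[4] = -7

x ⊛ y = [7, -8, 9, -1, -7]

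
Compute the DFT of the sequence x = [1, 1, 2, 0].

X[k] = Σ(n=0 to 3) x[n] · ω_4^(nk)
where ω_4 = e^(-2πi/4)

Computing each X[k]:
X[0] = 4
X[1] = -1-1i
X[2] = 2
X[3] = -1+1i

X = [4, -1-1i, 2, -1+1i]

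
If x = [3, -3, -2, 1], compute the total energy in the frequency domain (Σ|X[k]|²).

Parseval: Σ|x[n]|² = (1/N)Σ|X[k]|², so Σ|X[k]|² = N·Σ|x[n]|² = 4·23.0000

Σ|X[k]|² = N·Σ|x[n]|² = 4·23.0000 = 92.0000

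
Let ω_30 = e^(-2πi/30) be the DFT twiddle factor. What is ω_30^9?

ω_30^9 = e^(-2πi·9/30)
= cos(-2π·9/30) + i·sin(-2π·9/30)
= cos(-18π/30) + i·sin(-18π/30)

ω_30^9 = cos(-18π/30) + i·sin(-18π/30) = -0.3090-0.9511i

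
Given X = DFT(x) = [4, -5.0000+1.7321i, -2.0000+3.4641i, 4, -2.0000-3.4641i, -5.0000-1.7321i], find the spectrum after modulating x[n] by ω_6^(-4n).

Modulation property: DFT(ω_6^(-4n)·x[n]) = X[(k-4) mod 6], so circularly shift X by 4 positions.

X[k-4] = [-2.0000+3.4641i, 4, -2.0000-3.4641i, -5.0000-1.7321i, 4, -5.0000+1.7321i]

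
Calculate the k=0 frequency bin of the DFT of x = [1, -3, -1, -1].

X[0] = Σ(n=0 to 3) x[n] · ω_4^0 = Σ x[n]
= (1) + (-3) + (-1) + (-1)

X[0] = -4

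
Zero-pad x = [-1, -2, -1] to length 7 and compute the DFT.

Original 3-point DFT: [-4, 0.5000+0.8660i, 0.5000-0.8660i]
Zero-padded 7-point DFT provides frequency interpolation.

DFT_7([x, 0, ...]) = [-4, -2.0245+2.5386i, 0.3460+1.5160i, 0.1784+0.0859i, 0.1784-0.0859i, 0.3460-1.5160i, -2.0245-2.5386i]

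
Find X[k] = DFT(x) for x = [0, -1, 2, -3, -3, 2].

X[k] = Σ(n=0 to 5) x[n] · ω_6^(nk)
where ω_6 = e^(-2πi/6)

Computing each X[k]:
X[0] = -3
X[1] = 4.0000-1.7321i
X[2] = -3.0000+6.9282i
X[3] = 1
X[4] = -3.0000-6.9282i
X[5] = 4.0000+1.7321i

X = [-3, 4.0000-1.7321i, -3.0000+6.9282i, 1, -3.0000-6.9282i, 4.0000+1.7321i]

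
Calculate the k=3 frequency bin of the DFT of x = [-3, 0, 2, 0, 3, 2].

X[3] = Σ(n=0 to 5) x[n] · ω_6^(3n) where ω_6 = e^(-2πi/6)
= (-3)·ω_6^0 + (0)·ω_6^3 + (2)·ω_6^6 + (0)·ω_6^9 + (3)·ω_6^12 + (2)·ω_6^15

X[3] = 0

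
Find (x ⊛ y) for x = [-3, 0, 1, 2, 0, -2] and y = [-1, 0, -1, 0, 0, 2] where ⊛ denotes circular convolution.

(x ⊛ y)[n] = Σ(m=0 to 5) x[m] · y[(n-m) mod 6]

Computing each output sample:
(x ⊛ y)[0] = 3
(x ⊛ y)[1] = 4
(x ⊛ y)[2] = 6
(x ⊛ y)[3] = -2
(x ⊛ y)[4] = -5
(x ⊛ y)[5] = -6

x ⊛ y = [3, 4, 6, -2, -5, -6]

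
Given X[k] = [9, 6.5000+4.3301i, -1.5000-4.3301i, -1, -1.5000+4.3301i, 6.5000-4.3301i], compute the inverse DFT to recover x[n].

x[n] = (1/6) Σ(k=0 to 5) X[k] · e^(2πikn/6)

Computing each x[n]:
x[0] = 3
x[1] = 3
x[2] = -2
x[3] = -1
x[4] = 3
x[5] = 3

x = [3, 3, -2, -1, 3, 3]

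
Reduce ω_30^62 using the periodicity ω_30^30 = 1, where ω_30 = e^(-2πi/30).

Since ω_30^30 = 1, powers reduce modulo 30.
62 mod 30 = 2
So ω_30^62 = ω_30^2 = e^(-2πi·2/30)

ω_30^62 = ω_30^2 = 0.9135-0.4067i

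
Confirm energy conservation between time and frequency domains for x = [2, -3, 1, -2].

Time domain:
Σ|x[n]|² = |2|² + |-3|² + |1|² + |-2|² = 18.0000

Frequency domain:
(1/4)Σ|X[k]|² = (1/4)(|-2|² + |1+1i|² + |8|² + |1-1i|²) = (1/4)·72.0000 = 18.0000

Both sides agree, confirming Parseval's theorem.

Σ|x[n]|² = (1/N)Σ|X[k]|² = 18.0000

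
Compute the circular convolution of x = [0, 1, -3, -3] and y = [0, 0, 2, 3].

(x ⊛ y)[n] = Σ(m=0 to 3) x[m] · y[(n-m) mod 4]

Computing each output sample:
(x ⊛ y)[0] = -3
(x ⊛ y)[1] = -15
(x ⊛ y)[2] = -9
(x ⊛ y)[3] = 2

x ⊛ y = [-3, -15, -9, 2]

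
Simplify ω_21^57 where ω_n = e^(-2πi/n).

Since ω_21^21 = 1, powers reduce modulo 21.
57 mod 21 = 15
So ω_21^57 = ω_21^15 = e^(-2πi·15/21)

ω_21^57 = ω_21^15 = -0.2225+0.9749i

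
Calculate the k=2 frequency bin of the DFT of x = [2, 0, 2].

X[2] = Σ(n=0 to 2) x[n] · ω_3^(2n) where ω_3 = e^(-2πi/3)
= (2)·ω_3^0 + (0)·ω_3^2 + (2)·ω_3^4

X[2] = 1.0000-1.7321i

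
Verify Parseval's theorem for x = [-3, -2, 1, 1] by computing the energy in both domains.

Time domain:
Σ|x[n]|² = |-3|² + |-2|² + |1|² + |1|² = 15.0000

Frequency domain:
(1/4)Σ|X[k]|² = (1/4)(|-3|² + |-4+3i|² + |-1|² + |-4-3i|²) = (1/4)·60.0000 = 15.0000

Both sides agree, confirming Parseval's theorem.

Σ|x[n]|² = (1/N)Σ|X[k]|² = 15.0000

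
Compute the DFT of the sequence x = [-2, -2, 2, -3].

X[k] = Σ(n=0 to 3) x[n] · ω_4^(nk)
where ω_4 = e^(-2πi/4)

Computing each X[k]:
X[0] = -5
X[1] = -4-1i
X[2] = 5
X[3] = -4+1i

X = [-5, -4-1i, 5, -4+1i]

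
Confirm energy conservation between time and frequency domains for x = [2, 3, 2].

Time domain:
Σ|x[n]|² = |2|² + |3|² + |2|² = 17.0000

Frequency domain:
(1/3)Σ|X[k]|² = (1/3)(|7|² + |-0.5000-0.8660i|² + |-0.5000+0.8660i|²) = (1/3)·51.0000 = 17.0000

Both sides agree, confirming Parseval's theorem.

Σ|x[n]|² = (1/N)Σ|X[k]|² = 17.0000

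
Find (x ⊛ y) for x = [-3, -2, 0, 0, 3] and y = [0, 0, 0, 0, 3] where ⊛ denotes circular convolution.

(x ⊛ y)[n] = Σ(m=0 to 4) x[m] · y[(n-m) mod 5]

Computing each output sample:
(x ⊛ y)[0] = -6
(x ⊛ y)[1] = 0
(x ⊛ y)[2] = 0
(x ⊛ y)[3] = 9
(x ⊛ y)[4] = -9

x ⊛ y = [-6, 0, 0, 9, -9]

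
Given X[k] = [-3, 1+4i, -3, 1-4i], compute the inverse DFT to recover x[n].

x[n] = (1/4) Σ(k=0 to 3) X[k] · e^(2πikn/4)

Computing each x[n]:
x[0] = -1
x[1] = -2
x[2] = -2
x[3] = 2

x = [-1, -2, -2, 2]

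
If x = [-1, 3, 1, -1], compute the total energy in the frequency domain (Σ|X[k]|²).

Parseval: Σ|x[n]|² = (1/N)Σ|X[k]|², so Σ|X[k]|² = N·Σ|x[n]|² = 4·12.0000

Σ|X[k]|² = N·Σ|x[n]|² = 4·12.0000 = 48.0000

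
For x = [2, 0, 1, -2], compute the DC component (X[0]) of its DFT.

X[0] = Σ(n=0 to 3) x[n] · ω_4^0 = Σ x[n]
= (2) + (0) + (1) + (-2)

X[0] = 1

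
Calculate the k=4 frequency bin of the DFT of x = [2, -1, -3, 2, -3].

X[4] = Σ(n=0 to 4) x[n] · ω_5^(4n) where ω_5 = e^(-2πi/5)
= (2)·ω_5^0 + (-1)·ω_5^4 + (-3)·ω_5^8 + (2)·ω_5^12 + (-3)·ω_5^16

X[4] = 1.5729-1.0368i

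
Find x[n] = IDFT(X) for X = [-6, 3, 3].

x[n] = (1/3) Σ(k=0 to 2) X[k] · e^(2πikn/3)

Computing each x[n]:
x[0] = 0
x[1] = -3
x[2] = -3

x = [0, -3, -3]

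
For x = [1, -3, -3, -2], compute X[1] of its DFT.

X[1] = Σ(n=0 to 3) x[n] · ω_4^(1n) where ω_4 = e^(-2πi/4)
= (1)·ω_4^0 + (-3)·ω_4^1 + (-3)·ω_4^2 + (-2)·ω_4^3

X[1] = 4+1i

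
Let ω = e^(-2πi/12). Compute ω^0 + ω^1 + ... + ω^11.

Sum of all nth roots of unity equals 0 for n > 1 (geometric series with r ≠ 1).

0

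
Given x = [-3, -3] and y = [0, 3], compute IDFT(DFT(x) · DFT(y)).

(x ⊛ y)[n] = Σ(m=0 to 1) x[m] · y[(n-m) mod 2]

Computing each output sample:
(x ⊛ y)[0] = -9
(x ⊛ y)[1] = -9

x ⊛ y = [-9, -9]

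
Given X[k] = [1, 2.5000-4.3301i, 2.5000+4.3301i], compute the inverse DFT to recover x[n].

x[n] = (1/3) Σ(k=0 to 2) X[k] · e^(2πikn/3)

Computing each x[n]:
x[0] = 2
x[1] = 2
x[2] = -3

x = [2, 2, -3]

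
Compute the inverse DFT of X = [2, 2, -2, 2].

x[n] = (1/4) Σ(k=0 to 3) X[k] · e^(2πikn/4)

Computing each x[n]:
x[0] = 1
x[1] = 1
x[2] = -1
x[3] = 1

x = [1, 1, -1, 1]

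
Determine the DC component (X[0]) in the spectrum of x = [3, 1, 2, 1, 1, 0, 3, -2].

X[0] = Σ(n=0 to 7) x[n] · ω_8^0 = Σ x[n]
= (3) + (1) + (2) + (1) + (1) + (0) + (3) + (-2)

X[0] = 9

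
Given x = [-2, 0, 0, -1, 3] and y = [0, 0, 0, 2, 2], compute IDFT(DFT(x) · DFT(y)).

(x ⊛ y)[n] = Σ(m=0 to 4) x[m] · y[(n-m) mod 5]

Computing each output sample:
(x ⊛ y)[0] = 0
(x ⊛ y)[1] = -2
(x ⊛ y)[2] = 4
(x ⊛ y)[3] = 2
(x ⊛ y)[4] = -4

x ⊛ y = [0, -2, 4, 2, -4]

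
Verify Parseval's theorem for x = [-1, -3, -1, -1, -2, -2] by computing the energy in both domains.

Time domain:
Σ|x[n]|² = |-1|² + |-3|² + |-1|² + |-1|² + |-2|² + |-2|² = 20.0000

Frequency domain:
(1/6)Σ|X[k]|² = (1/6)(|-10|² + |-1|² + |2.0000+1.7321i|² + |2|² + |2.0000-1.7321i|² + |-1|²) = (1/6)·120.0000 = 20.0000

Both sides agree, confirming Parseval's theorem.

Σ|x[n]|² = (1/N)Σ|X[k]|² = 20.0000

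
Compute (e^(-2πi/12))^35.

Since ω_12^12 = 1, powers reduce modulo 12.
35 mod 12 = 11
So ω_12^35 = ω_12^11 = e^(-2πi·11/12)

ω_12^35 = ω_12^11 = 0.8660+0.5000i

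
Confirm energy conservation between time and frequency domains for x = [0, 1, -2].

Time domain:
Σ|x[n]|² = |0|² + |1|² + |-2|² = 5.0000

Frequency domain:
(1/3)Σ|X[k]|² = (1/3)(|-1|² + |0.5000-2.5981i|² + |0.5000+2.5981i|²) = (1/3)·15.0000 = 5.0000

Both sides agree, confirming Parseval's theorem.

Σ|x[n]|² = (1/N)Σ|X[k]|² = 5.0000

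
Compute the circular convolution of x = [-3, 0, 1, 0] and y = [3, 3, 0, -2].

(x ⊛ y)[n] = Σ(m=0 to 3) x[m] · y[(n-m) mod 4]

Computing each output sample:
(x ⊛ y)[0] = -9
(x ⊛ y)[1] = -11
(x ⊛ y)[2] = 3
(x ⊛ y)[3] = 9

x ⊛ y = [-9, -11, 3, 9]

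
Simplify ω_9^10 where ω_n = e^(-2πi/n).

Since ω_9^9 = 1, powers reduce modulo 9.
10 mod 9 = 1
So ω_9^10 = ω_9^1 = e^(-2πi·1/9)

ω_9^10 = ω_9^1 = 0.7660-0.6428i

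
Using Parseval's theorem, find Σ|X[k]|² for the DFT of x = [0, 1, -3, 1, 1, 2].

Parseval: Σ|x[n]|² = (1/N)Σ|X[k]|², so Σ|X[k]|² = N·Σ|x[n]|² = 6·16.0000

Σ|X[k]|² = N·Σ|x[n]|² = 6·16.0000 = 96.0000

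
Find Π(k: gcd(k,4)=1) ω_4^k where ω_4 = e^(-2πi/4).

The primitive 4th roots of unity are ω_4^k for k coprime to 4: k ∈ {1, 3}
Their product equals the constant term of the cyclotomic polynomial Φ_4(x) up to sign.
For n ≥ 3, the product of all primitive nth roots of unity is 1. (For n=1 it is 1; for n=2 it is -1.)

1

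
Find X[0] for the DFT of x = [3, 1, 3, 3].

X[0] = Σ(n=0 to 3) x[n] · ω_4^0 = Σ x[n]
= (3) + (1) + (3) + (3)

X[0] = 10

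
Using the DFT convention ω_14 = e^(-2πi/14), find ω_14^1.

ω_14^1 = e^(-2πi·1/14)
= cos(-2π·1/14) + i·sin(-2π·1/14)
= cos(-2π/14) + i·sin(-2π/14)

ω_14^1 = cos(-2π/14) + i·sin(-2π/14) = 0.9010-0.4339i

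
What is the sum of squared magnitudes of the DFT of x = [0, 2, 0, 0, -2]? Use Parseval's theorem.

Parseval: Σ|x[n]|² = (1/N)Σ|X[k]|², so Σ|X[k]|² = N·Σ|x[n]|² = 5·8.0000

Σ|X[k]|² = N·Σ|x[n]|² = 5·8.0000 = 40.0000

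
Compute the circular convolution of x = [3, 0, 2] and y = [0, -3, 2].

(x ⊛ y)[n] = Σ(m=0 to 2) x[m] · y[(n-m) mod 3]

Computing each output sample:
(x ⊛ y)[0] = -6
(x ⊛ y)[1] = -5
(x ⊛ y)[2] = 6

x ⊛ y = [-6, -5, 6]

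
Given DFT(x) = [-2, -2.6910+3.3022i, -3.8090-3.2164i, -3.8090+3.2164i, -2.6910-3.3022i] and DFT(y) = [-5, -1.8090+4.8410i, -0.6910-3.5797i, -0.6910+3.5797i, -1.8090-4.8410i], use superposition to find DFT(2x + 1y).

By linearity: DFT(2x + 1y) = 2·DFT(x) + 1·DFT(y)
= 2·[-2, -2.6910+3.3022i, -3.8090-3.2164i, -3.8090+3.2164i, -2.6910-3.3022i] + 1·[-5, -1.8090+4.8410i, -0.6910-3.5797i, -0.6910+3.5797i, -1.8090-4.8410i]

Computing element-wise:
Z[0] = 2·(-2) + 1·(-5) = -9
Z[1] = 2·(-2.6910+3.3022i) + 1·(-1.8090+4.8410i) = -7.1910+11.4454i
Z[2] = 2·(-3.8090-3.2164i) + 1·(-0.6910-3.5797i) = -8.3090-10.0125i
Z[3] = 2·(-3.8090+3.2164i) + 1·(-0.6910+3.5797i) = -8.3090+10.0125i
Z[4] = 2·(-2.6910-3.3022i) + 1·(-1.8090-4.8410i) = -7.1910-11.4454i

DFT(2x + 1y) = 2·X + 1·Y = [-9, -7.1910+11.4454i, -8.3090-10.0125i, -8.3090+10.0125i, -7.1910-11.4454i]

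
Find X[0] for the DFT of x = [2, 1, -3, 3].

X[0] = Σ(n=0 to 3) x[n] · ω_4^0 = Σ x[n]
= (2) + (1) + (-3) + (3)

X[0] = 3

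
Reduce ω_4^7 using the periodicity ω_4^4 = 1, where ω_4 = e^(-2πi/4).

Since ω_4^4 = 1, powers reduce modulo 4.
7 mod 4 = 3
So ω_4^7 = ω_4^3 = e^(-2πi·3/4)

ω_4^7 = ω_4^3 = 1i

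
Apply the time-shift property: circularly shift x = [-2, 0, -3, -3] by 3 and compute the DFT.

Time shift by 3: X_shifted[k] = ω_4^(3k) · X[k]
Shifted x = [0, -3, -3, -2]

DFT(x[n-3]) = [-8, 3+1i, 2, 3-1i]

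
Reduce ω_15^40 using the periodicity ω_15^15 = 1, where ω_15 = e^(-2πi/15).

Since ω_15^15 = 1, powers reduce modulo 15.
40 mod 15 = 10
So ω_15^40 = ω_15^10 = e^(-2πi·10/15)

ω_15^40 = ω_15^10 = -0.5000+0.8660i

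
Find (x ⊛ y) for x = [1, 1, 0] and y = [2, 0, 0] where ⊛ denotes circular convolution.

(x ⊛ y)[n] = Σ(m=0 to 2) x[m] · y[(n-m) mod 3]

Computing each output sample:
(x ⊛ y)[0] = 2
(x ⊛ y)[1] = 2
(x ⊛ y)[2] = 0

x ⊛ y = [2, 2, 0]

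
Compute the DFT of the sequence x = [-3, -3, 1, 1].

X[k] = Σ(n=0 to 3) x[n] · ω_4^(nk)
where ω_4 = e^(-2πi/4)

Computing each X[k]:
X[0] = -4
X[1] = -4+4i
X[2] = 0
X[3] = -4-4i

X = [-4, -4+4i, 0, -4-4i]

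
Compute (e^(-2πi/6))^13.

Since ω_6^6 = 1, powers reduce modulo 6.
13 mod 6 = 1
So ω_6^13 = ω_6^1 = e^(-2πi·1/6)

ω_6^13 = ω_6^1 = 0.5000-0.8660i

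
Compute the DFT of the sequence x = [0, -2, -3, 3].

X[k] = Σ(n=0 to 3) x[n] · ω_4^(nk)
where ω_4 = e^(-2πi/4)

Computing each X[k]:
X[0] = -2
X[1] = 3+5i
X[2] = -4
X[3] = 3-5i

X = [-2, 3+5i, -4, 3-5i]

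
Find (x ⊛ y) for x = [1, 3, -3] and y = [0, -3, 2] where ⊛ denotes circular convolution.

(x ⊛ y)[n] = Σ(m=0 to 2) x[m] · y[(n-m) mod 3]

Computing each output sample:
(x ⊛ y)[0] = 15
(x ⊛ y)[1] = -9
(x ⊛ y)[2] = -7

x ⊛ y = [15, -9, -7]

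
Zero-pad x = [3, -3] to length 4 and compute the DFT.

Original 2-point DFT: [0, 6]
Zero-padded 4-point DFT provides frequency interpolation.

DFT_4([x, 0, ...]) = [0, 3+3i, 6, 3-3i]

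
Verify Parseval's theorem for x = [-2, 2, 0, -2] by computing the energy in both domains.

Time domain:
Σ|x[n]|² = |-2|² + |2|² + |0|² + |-2|² = 12.0000

Frequency domain:
(1/4)Σ|X[k]|² = (1/4)(|-2|² + |-2-4i|² + |-2|² + |-2+4i|²) = (1/4)·48.0000 = 12.0000

Both sides agree, confirming Parseval's theorem.

Σ|x[n]|² = (1/N)Σ|X[k]|² = 12.0000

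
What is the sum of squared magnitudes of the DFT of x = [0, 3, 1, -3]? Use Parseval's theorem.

Parseval: Σ|x[n]|² = (1/N)Σ|X[k]|², so Σ|X[k]|² = N·Σ|x[n]|² = 4·19.0000

Σ|X[k]|² = N·Σ|x[n]|² = 4·19.0000 = 76.0000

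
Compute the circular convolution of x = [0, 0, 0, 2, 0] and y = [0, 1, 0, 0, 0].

(x ⊛ y)[n] = Σ(m=0 to 4) x[m] · y[(n-m) mod 5]

Computing each output sample:
(x ⊛ y)[0] = 0
(x ⊛ y)[1] = 0
(x ⊛ y)[2] = 0
(x ⊛ y)[3] = 0
(x ⊛ y)[4] = 2

x ⊛ y = [0, 0, 0, 0, 2]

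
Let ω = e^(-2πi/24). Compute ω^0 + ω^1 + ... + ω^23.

Sum of all nth roots of unity equals 0 for n > 1 (geometric series with r ≠ 1).

0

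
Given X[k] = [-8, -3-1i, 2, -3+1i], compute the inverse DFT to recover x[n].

x[n] = (1/4) Σ(k=0 to 3) X[k] · e^(2πikn/4)

Computing each x[n]:
x[0] = -3
x[1] = -2
x[2] = 0
x[3] = -3

x = [-3, -2, 0, -3]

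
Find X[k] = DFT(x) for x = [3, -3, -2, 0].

X[k] = Σ(n=0 to 3) x[n] · ω_4^(nk)
where ω_4 = e^(-2πi/4)

Computing each X[k]:
X[0] = -2
X[1] = 5+3i
X[2] = 4
X[3] = 5-3i

X = [-2, 5+3i, 4, 5-3i]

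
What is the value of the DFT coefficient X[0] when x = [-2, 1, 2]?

X[0] = Σ(n=0 to 2) x[n] · ω_3^0 = Σ x[n]
= (-2) + (1) + (2)

X[0] = 1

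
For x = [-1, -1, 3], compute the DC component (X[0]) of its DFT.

X[0] = Σ(n=0 to 2) x[n] · ω_3^0 = Σ x[n]
= (-1) + (-1) + (3)

X[0] = 1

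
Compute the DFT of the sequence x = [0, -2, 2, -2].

X[k] = Σ(n=0 to 3) x[n] · ω_4^(nk)
where ω_4 = e^(-2πi/4)

Computing each X[k]:
X[0] = -2
X[1] = -2
X[2] = 6
X[3] = -2

X = [-2, -2, 6, -2]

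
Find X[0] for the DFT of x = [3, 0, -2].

X[0] = Σ(n=0 to 2) x[n] · ω_3^0 = Σ x[n]
= (3) + (0) + (-2)

X[0] = 1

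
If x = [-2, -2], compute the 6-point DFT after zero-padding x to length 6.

Original 2-point DFT: [-4, 0]
Zero-padded 6-point DFT provides frequency interpolation.

DFT_6([x, 0, ...]) = [-4, -3.0000+1.7321i, -1.0000+1.7321i, 0, -1.0000-1.7321i, -3.0000-1.7321i]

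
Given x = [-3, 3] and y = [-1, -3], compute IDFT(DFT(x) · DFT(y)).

(x ⊛ y)[n] = Σ(m=0 to 1) x[m] · y[(n-m) mod 2]

Computing each output sample:
(x ⊛ y)[0] = -6
(x ⊛ y)[1] = 6

x ⊛ y = [-6, 6]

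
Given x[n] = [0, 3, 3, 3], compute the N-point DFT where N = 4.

X[k] = Σ(n=0 to 3) x[n] · ω_4^(nk)
where ω_4 = e^(-2πi/4)

Computing each X[k]:
X[0] = 9
X[1] = -3
X[2] = -3
X[3] = -3

X = [9, -3, -3, -3]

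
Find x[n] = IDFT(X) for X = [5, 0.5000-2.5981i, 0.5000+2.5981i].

x[n] = (1/3) Σ(k=0 to 2) X[k] · e^(2πikn/3)

Computing each x[n]:
x[0] = 2
x[1] = 3
x[2] = 0

x = [2, 3, 0]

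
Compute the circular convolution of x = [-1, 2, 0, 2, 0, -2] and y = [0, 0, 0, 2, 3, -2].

(x ⊛ y)[n] = Σ(m=0 to 5) x[m] · y[(n-m) mod 6]

Computing each output sample:
(x ⊛ y)[0] = 0
(x ⊛ y)[1] = 6
(x ⊛ y)[2] = -8
(x ⊛ y)[3] = -8
(x ⊛ y)[4] = 5
(x ⊛ y)[5] = 8

x ⊛ y = [0, 6, -8, -8, 5, 8]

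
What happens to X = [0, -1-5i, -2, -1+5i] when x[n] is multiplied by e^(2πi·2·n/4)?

Modulation property: DFT(ω_4^(-2n)·x[n]) = X[(k-2) mod 4], so circularly shift X by 2 positions.

X[k-2] = [-2, -1+5i, 0, -1-5i]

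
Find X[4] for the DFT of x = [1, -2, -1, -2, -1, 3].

X[4] = Σ(n=0 to 5) x[n] · ω_6^(4n) where ω_6 = e^(-2πi/6)
= (1)·ω_6^0 + (-2)·ω_6^4 + (-1)·ω_6^8 + (-2)·ω_6^12 + (-1)·ω_6^16 + (3)·ω_6^20

X[4] = -0.5000-4.3301i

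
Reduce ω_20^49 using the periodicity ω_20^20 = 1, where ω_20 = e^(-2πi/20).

Since ω_20^20 = 1, powers reduce modulo 20.
49 mod 20 = 9
So ω_20^49 = ω_20^9 = e^(-2πi·9/20)

ω_20^49 = ω_20^9 = -0.9511-0.3090i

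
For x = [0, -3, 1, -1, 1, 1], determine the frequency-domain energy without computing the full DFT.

Parseval: Σ|x[n]|² = (1/N)Σ|X[k]|², so Σ|X[k]|² = N·Σ|x[n]|² = 6·13.0000

Σ|X[k]|² = N·Σ|x[n]|² = 6·13.0000 = 78.0000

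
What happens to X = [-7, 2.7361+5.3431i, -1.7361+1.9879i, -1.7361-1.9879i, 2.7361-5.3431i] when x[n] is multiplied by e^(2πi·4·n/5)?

Modulation property: DFT(ω_5^(-4n)·x[n]) = X[(k-4) mod 5], so circularly shift X by 4 positions.

X[k-4] = [2.7361+5.3431i, -1.7361+1.9879i, -1.7361-1.9879i, 2.7361-5.3431i, -7]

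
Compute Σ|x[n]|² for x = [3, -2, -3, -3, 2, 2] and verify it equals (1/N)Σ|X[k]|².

Time domain:
Σ|x[n]|² = |3|² + |-2|² + |-3|² + |-3|² + |2|² + |2|² = 39.0000

Frequency domain:
(1/6)Σ|X[k]|² = (1/6)(|-1|² + |6.5000+7.7942i|² + |0.5000-0.8660i|² + |5|² + |0.5000+0.8660i|² + |6.5000-7.7942i|²) = (1/6)·234.0000 = 39.0000

Both sides agree, confirming Parseval's theorem.

Σ|x[n]|² = (1/N)Σ|X[k]|² = 39.0000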